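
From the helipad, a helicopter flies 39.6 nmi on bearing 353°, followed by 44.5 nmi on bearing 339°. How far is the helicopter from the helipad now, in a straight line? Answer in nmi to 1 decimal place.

Leg 1 (353°, 39.6 nmi): east 39.6 sin 353° = -4.83, north 39.6 cos 353° = 39.30
Leg 2 (339°, 44.5 nmi): east 44.5 sin 339° = -15.95, north 44.5 cos 339° = 41.54
Net: -20.77 east, 80.85 north. Distance = √((-20.77)² + (80.85)²) = 83.475 nmi.

83.5 nmi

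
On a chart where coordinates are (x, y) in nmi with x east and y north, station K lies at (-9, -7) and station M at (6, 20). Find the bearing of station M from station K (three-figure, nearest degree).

029°

Δeast = 6 − -9 = 15.00; Δnorth = 20 − -7 = 27.00.
Bearing = atan2(Δeast, Δnorth) mod 360° = 29.05° ≈ 029°.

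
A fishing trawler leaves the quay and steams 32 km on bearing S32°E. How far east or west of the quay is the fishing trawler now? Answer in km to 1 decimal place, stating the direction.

17.0 km east

Leg 1 (S32°E, 32 km): east 32 sin 148° = 16.96, north 32 cos 148° = -27.14
Net east component: 16.96 km.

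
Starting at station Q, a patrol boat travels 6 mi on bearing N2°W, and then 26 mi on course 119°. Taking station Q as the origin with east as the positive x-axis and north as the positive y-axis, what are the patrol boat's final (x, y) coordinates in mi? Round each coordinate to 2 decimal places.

Leg 1 (N2°W, 6 mi): east 6 sin 358° = -0.21, north 6 cos 358° = 6.00
Leg 2 (119°, 26 mi): east 26 sin 119° = 22.74, north 26 cos 119° = -12.61
Summing: 22.53 mi east, -6.61 mi north → (22.53, -6.61).

(22.53, -6.61)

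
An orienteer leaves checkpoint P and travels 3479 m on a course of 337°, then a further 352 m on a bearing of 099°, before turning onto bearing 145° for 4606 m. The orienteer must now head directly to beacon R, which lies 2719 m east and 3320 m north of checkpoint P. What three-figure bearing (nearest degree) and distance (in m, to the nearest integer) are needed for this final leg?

Leg 1 (337°, 3479 m): east 3479 sin 337° = -1359.35, north 3479 cos 337° = 3202.44
Leg 2 (099°, 352 m): east 352 sin 99° = 347.67, north 352 cos 99° = -55.06
Leg 3 (145°, 4606 m): east 4606 sin 145° = 2641.89, north 4606 cos 145° = -3773.01
Current position: (1630.21, -625.64). Target: (2719, 3320). Remaining: Δeast = 1088.79, Δnorth = 3945.64.
Bearing = atan2(1088.79, 3945.64) mod 360° = 15.43°; distance = √((1088.79)² + (3945.64)²) = 4093.113 m.

015°, 4093 m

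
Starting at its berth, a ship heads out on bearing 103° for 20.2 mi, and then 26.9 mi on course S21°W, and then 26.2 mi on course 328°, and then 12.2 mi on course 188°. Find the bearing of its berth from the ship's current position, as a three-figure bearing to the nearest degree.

Leg 1 (103°, 20.2 mi): east 20.2 sin 103° = 19.68, north 20.2 cos 103° = -4.54
Leg 2 (S21°W, 26.9 mi): east 26.9 sin 201° = -9.64, north 26.9 cos 201° = -25.11
Leg 3 (328°, 26.2 mi): east 26.2 sin 328° = -13.88, north 26.2 cos 328° = 22.22
Leg 4 (188°, 12.2 mi): east 12.2 sin 188° = -1.70, north 12.2 cos 188° = -12.08
Net displacement: -5.54 east, -19.52 north. Direction back to start is (5.54, 19.52): bearing = atan2(5.54, 19.52) mod 360° = 15.84° ≈ 016°.

016°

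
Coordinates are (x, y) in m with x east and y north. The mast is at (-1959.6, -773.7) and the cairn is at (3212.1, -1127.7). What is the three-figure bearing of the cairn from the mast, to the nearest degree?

094°

Δeast = 3212.1 − -1959.6 = 5171.70; Δnorth = -1127.7 − -773.7 = -354.00.
Bearing = atan2(Δeast, Δnorth) mod 360° = 93.92° ≈ 094°.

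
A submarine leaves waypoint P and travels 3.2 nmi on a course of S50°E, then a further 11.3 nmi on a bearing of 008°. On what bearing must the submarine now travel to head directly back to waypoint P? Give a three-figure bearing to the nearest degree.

204°

Leg 1 (S50°E, 3.2 nmi): east 3.2 sin 130° = 2.45, north 3.2 cos 130° = -2.06
Leg 2 (008°, 11.3 nmi): east 11.3 sin 8° = 1.57, north 11.3 cos 8° = 11.19
Net displacement: 4.02 east, 9.13 north. Direction back to start is (-4.02, -9.13): bearing = atan2(-4.02, -9.13) mod 360° = 203.78° ≈ 204°.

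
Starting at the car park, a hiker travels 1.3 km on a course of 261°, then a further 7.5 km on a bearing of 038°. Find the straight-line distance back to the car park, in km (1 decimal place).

6.6 km

Leg 1 (261°, 1.3 km): east 1.3 sin 261° = -1.28, north 1.3 cos 261° = -0.20
Leg 2 (038°, 7.5 km): east 7.5 sin 38° = 4.62, north 7.5 cos 38° = 5.91
Net: 3.33 east, 5.71 north. Distance = √((3.33)² + (5.71)²) = 6.609 km.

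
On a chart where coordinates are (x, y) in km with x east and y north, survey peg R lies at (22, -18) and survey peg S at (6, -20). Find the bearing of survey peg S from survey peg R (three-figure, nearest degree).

263°

Δeast = 6 − 22 = -16.00; Δnorth = -20 − -18 = -2.00.
Bearing = atan2(Δeast, Δnorth) mod 360° = 262.87° ≈ 263°.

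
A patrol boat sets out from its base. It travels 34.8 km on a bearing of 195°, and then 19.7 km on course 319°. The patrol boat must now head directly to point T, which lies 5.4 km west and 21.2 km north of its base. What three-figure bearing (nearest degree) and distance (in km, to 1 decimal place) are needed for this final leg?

Leg 1 (195°, 34.8 km): east 34.8 sin 195° = -9.01, north 34.8 cos 195° = -33.61
Leg 2 (319°, 19.7 km): east 19.7 sin 319° = -12.92, north 19.7 cos 319° = 14.87
Current position: (-21.93, -18.75). Target: (-5.4, 21.2). Remaining: Δeast = 16.53, Δnorth = 39.95.
Bearing = atan2(16.53, 39.95) mod 360° = 22.48°; distance = √((16.53)² + (39.95)²) = 43.232 km.

022°, 43.2 km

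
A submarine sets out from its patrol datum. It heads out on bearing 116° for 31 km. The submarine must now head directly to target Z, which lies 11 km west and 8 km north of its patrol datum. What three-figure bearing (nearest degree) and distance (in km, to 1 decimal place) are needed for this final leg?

299°, 44.5 km

Leg 1 (116°, 31 km): east 31 sin 116° = 27.86, north 31 cos 116° = -13.59
Current position: (27.86, -13.59). Target: (-11, 8). Remaining: Δeast = -38.86, Δnorth = 21.59.
Bearing = atan2(-38.86, 21.59) mod 360° = 299.05°; distance = √((-38.86)² + (21.59)²) = 44.457 km.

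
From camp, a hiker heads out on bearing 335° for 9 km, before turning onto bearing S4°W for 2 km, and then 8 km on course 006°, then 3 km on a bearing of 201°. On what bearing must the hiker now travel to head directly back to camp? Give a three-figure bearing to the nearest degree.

160°

Leg 1 (335°, 9 km): east 9 sin 335° = -3.80, north 9 cos 335° = 8.16
Leg 2 (S4°W, 2 km): east 2 sin 184° = -0.14, north 2 cos 184° = -2.00
Leg 3 (006°, 8 km): east 8 sin 6° = 0.84, north 8 cos 6° = 7.96
Leg 4 (201°, 3 km): east 3 sin 201° = -1.08, north 3 cos 201° = -2.80
Net displacement: -4.18 east, 11.32 north. Direction back to start is (4.18, -11.32): bearing = atan2(4.18, -11.32) mod 360° = 159.72° ≈ 160°.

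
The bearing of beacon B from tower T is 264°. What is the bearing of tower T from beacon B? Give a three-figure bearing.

Back-bearing = 264° − 180° = 084°.

084°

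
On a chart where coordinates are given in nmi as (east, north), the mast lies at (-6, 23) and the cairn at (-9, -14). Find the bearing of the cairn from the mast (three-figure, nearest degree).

Δeast = -9 − -6 = -3.00; Δnorth = -14 − 23 = -37.00.
Bearing = atan2(Δeast, Δnorth) mod 360° = 184.64° ≈ 185°.

185°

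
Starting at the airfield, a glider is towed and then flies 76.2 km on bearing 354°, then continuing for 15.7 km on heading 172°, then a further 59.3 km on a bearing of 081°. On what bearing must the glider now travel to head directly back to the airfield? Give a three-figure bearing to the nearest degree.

217°

Leg 1 (354°, 76.2 km): east 76.2 sin 354° = -7.97, north 76.2 cos 354° = 75.78
Leg 2 (172°, 15.7 km): east 15.7 sin 172° = 2.19, north 15.7 cos 172° = -15.55
Leg 3 (081°, 59.3 km): east 59.3 sin 81° = 58.57, north 59.3 cos 81° = 9.28
Net displacement: 52.79 east, 69.51 north. Direction back to start is (-52.79, -69.51): bearing = atan2(-52.79, -69.51) mod 360° = 217.21° ≈ 217°.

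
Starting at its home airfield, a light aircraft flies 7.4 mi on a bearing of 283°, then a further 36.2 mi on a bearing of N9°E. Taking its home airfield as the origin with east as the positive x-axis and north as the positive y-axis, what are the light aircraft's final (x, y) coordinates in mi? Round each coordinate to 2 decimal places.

Leg 1 (283°, 7.4 mi): east 7.4 sin 283° = -7.21, north 7.4 cos 283° = 1.66
Leg 2 (N9°E, 36.2 mi): east 36.2 sin 9° = 5.66, north 36.2 cos 9° = 35.75
Summing: -1.55 mi east, 37.42 mi north → (-1.55, 37.42).

(-1.55, 37.42)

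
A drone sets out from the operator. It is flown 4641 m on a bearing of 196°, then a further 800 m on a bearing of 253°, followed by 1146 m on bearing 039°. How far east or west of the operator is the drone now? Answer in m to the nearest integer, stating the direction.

1323 m west

Leg 1 (196°, 4641 m): east 4641 sin 196° = -1279.23, north 4641 cos 196° = -4461.22
Leg 2 (253°, 800 m): east 800 sin 253° = -765.04, north 800 cos 253° = -233.90
Leg 3 (039°, 1146 m): east 1146 sin 39° = 721.20, north 1146 cos 39° = 890.61
Net east component: -1323.08 m.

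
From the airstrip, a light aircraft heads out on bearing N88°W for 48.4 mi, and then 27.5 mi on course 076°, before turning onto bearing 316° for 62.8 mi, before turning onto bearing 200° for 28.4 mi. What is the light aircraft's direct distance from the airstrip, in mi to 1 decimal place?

Leg 1 (N88°W, 48.4 mi): east 48.4 sin 272° = -48.37, north 48.4 cos 272° = 1.69
Leg 2 (076°, 27.5 mi): east 27.5 sin 76° = 26.68, north 27.5 cos 76° = 6.65
Leg 3 (316°, 62.8 mi): east 62.8 sin 316° = -43.62, north 62.8 cos 316° = 45.17
Leg 4 (200°, 28.4 mi): east 28.4 sin 200° = -9.71, north 28.4 cos 200° = -26.69
Net: -75.03 east, 26.83 north. Distance = √((-75.03)² + (26.83)²) = 79.678 mi.

79.7 mi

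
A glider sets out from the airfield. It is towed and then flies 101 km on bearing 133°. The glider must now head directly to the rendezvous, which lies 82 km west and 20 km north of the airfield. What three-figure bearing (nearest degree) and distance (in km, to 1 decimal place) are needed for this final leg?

300°, 179.4 km

Leg 1 (133°, 101 km): east 101 sin 133° = 73.87, north 101 cos 133° = -68.88
Current position: (73.87, -68.88). Target: (-82, 20). Remaining: Δeast = -155.87, Δnorth = 88.88.
Bearing = atan2(-155.87, 88.88) mod 360° = 299.69°; distance = √((-155.87)² + (88.88)²) = 179.428 km.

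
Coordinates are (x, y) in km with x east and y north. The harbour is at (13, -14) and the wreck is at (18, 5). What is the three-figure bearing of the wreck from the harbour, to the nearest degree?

015°

Δeast = 18 − 13 = 5.00; Δnorth = 5 − -14 = 19.00.
Bearing = atan2(Δeast, Δnorth) mod 360° = 14.74° ≈ 015°.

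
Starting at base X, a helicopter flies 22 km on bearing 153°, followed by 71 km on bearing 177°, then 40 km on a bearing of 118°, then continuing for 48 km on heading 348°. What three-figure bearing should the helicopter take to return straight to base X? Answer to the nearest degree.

Leg 1 (153°, 22 km): east 22 sin 153° = 9.99, north 22 cos 153° = -19.60
Leg 2 (177°, 71 km): east 71 sin 177° = 3.72, north 71 cos 177° = -70.90
Leg 3 (118°, 40 km): east 40 sin 118° = 35.32, north 40 cos 118° = -18.78
Leg 4 (348°, 48 km): east 48 sin 348° = -9.98, north 48 cos 348° = 46.95
Net displacement: 39.04 east, -62.33 north. Direction back to start is (-39.04, 62.33): bearing = atan2(-39.04, 62.33) mod 360° = 327.94° ≈ 328°.

328°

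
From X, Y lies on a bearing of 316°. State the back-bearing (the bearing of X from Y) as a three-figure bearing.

136°

Back-bearing = 316° − 180° = 136°.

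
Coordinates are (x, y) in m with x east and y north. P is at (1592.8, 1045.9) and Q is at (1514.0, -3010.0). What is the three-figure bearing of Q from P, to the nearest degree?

Δeast = 1514.0 − 1592.8 = -78.80; Δnorth = -3010.0 − 1045.9 = -4055.90.
Bearing = atan2(Δeast, Δnorth) mod 360° = 181.11° ≈ 181°.

181°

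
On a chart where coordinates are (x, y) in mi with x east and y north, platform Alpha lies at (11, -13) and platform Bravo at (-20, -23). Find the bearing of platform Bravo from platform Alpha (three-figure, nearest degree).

252°

Δeast = -20 − 11 = -31.00; Δnorth = -23 − -13 = -10.00.
Bearing = atan2(Δeast, Δnorth) mod 360° = 252.12° ≈ 252°.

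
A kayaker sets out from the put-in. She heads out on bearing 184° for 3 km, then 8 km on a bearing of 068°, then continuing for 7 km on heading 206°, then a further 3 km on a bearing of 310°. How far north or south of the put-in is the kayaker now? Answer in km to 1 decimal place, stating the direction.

Leg 1 (184°, 3 km): east 3 sin 184° = -0.21, north 3 cos 184° = -2.99
Leg 2 (068°, 8 km): east 8 sin 68° = 7.42, north 8 cos 68° = 3.00
Leg 3 (206°, 7 km): east 7 sin 206° = -3.07, north 7 cos 206° = -6.29
Leg 4 (310°, 3 km): east 3 sin 310° = -2.30, north 3 cos 310° = 1.93
Net north component: -4.36 km.

4.4 km south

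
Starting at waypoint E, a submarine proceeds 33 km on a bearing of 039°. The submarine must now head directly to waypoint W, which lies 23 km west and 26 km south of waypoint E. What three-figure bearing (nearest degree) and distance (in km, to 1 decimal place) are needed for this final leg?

220°, 67.7 km

Leg 1 (039°, 33 km): east 33 sin 39° = 20.77, north 33 cos 39° = 25.65
Current position: (20.77, 25.65). Target: (-23, -26). Remaining: Δeast = -43.77, Δnorth = -51.65.
Bearing = atan2(-43.77, -51.65) mod 360° = 220.28°; distance = √((-43.77)² + (-51.65)²) = 67.697 km.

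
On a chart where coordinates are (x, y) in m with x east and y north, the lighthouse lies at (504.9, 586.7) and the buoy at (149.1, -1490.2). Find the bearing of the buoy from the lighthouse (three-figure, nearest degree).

190°

Δeast = 149.1 − 504.9 = -355.80; Δnorth = -1490.2 − 586.7 = -2076.90.
Bearing = atan2(Δeast, Δnorth) mod 360° = 189.72° ≈ 190°.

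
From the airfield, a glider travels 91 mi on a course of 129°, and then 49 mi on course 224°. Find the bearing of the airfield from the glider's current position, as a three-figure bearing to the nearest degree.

Leg 1 (129°, 91 mi): east 91 sin 129° = 70.72, north 91 cos 129° = -57.27
Leg 2 (224°, 49 mi): east 49 sin 224° = -34.04, north 49 cos 224° = -35.25
Net displacement: 36.68 east, -92.52 north. Direction back to start is (-36.68, 92.52): bearing = atan2(-36.68, 92.52) mod 360° = 338.37° ≈ 338°.

338°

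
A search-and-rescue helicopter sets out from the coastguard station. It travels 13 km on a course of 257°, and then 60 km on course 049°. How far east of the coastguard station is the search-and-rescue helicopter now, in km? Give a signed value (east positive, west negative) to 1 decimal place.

32.6 km

Leg 1 (257°, 13 km): east 13 sin 257° = -12.67, north 13 cos 257° = -2.92
Leg 2 (049°, 60 km): east 60 sin 49° = 45.28, north 60 cos 49° = 39.36
Net east component: 32.62 km.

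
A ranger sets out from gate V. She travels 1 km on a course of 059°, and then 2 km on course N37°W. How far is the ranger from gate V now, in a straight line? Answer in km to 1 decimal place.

2.1 km

Leg 1 (059°, 1 km): east 1 sin 59° = 0.86, north 1 cos 59° = 0.52
Leg 2 (N37°W, 2 km): east 2 sin 323° = -1.20, north 2 cos 323° = 1.60
Net: -0.35 east, 2.11 north. Distance = √((-0.35)² + (2.11)²) = 2.141 km.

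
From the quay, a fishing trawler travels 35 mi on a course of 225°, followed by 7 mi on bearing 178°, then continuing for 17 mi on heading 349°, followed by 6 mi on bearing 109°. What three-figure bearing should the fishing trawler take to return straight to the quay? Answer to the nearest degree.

052°

Leg 1 (225°, 35 mi): east 35 sin 225° = -24.75, north 35 cos 225° = -24.75
Leg 2 (178°, 7 mi): east 7 sin 178° = 0.24, north 7 cos 178° = -7.00
Leg 3 (349°, 17 mi): east 17 sin 349° = -3.24, north 17 cos 349° = 16.69
Leg 4 (109°, 6 mi): east 6 sin 109° = 5.67, north 6 cos 109° = -1.95
Net displacement: -22.08 east, -17.01 north. Direction back to start is (22.08, 17.01): bearing = atan2(22.08, 17.01) mod 360° = 52.38° ≈ 052°.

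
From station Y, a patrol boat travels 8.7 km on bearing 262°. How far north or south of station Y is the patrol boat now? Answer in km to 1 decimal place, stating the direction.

Leg 1 (262°, 8.7 km): east 8.7 sin 262° = -8.62, north 8.7 cos 262° = -1.21
Net north component: -1.21 km.

1.2 km south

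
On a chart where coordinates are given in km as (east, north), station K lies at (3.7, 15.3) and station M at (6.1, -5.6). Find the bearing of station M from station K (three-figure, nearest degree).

Δeast = 6.1 − 3.7 = 2.40; Δnorth = -5.6 − 15.3 = -20.90.
Bearing = atan2(Δeast, Δnorth) mod 360° = 173.45° ≈ 173°.

173°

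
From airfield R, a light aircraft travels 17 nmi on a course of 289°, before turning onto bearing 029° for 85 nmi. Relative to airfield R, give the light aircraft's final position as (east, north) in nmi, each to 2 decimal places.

Leg 1 (289°, 17 nmi): east 17 sin 289° = -16.07, north 17 cos 289° = 5.53
Leg 2 (029°, 85 nmi): east 85 sin 29° = 41.21, north 85 cos 29° = 74.34
Summing: 25.14 nmi east, 79.88 nmi north → (25.14, 79.88).

(25.14, 79.88)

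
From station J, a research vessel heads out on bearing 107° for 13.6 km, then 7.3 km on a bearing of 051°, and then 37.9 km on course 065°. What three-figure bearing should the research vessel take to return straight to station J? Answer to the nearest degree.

253°

Leg 1 (107°, 13.6 km): east 13.6 sin 107° = 13.01, north 13.6 cos 107° = -3.98
Leg 2 (051°, 7.3 km): east 7.3 sin 51° = 5.67, north 7.3 cos 51° = 4.59
Leg 3 (065°, 37.9 km): east 37.9 sin 65° = 34.35, north 37.9 cos 65° = 16.02
Net displacement: 53.03 east, 16.64 north. Direction back to start is (-53.03, -16.64): bearing = atan2(-53.03, -16.64) mod 360° = 252.58° ≈ 253°.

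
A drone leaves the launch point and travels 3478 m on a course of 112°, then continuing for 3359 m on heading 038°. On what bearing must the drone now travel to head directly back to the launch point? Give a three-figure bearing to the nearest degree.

Leg 1 (112°, 3478 m): east 3478 sin 112° = 3224.75, north 3478 cos 112° = -1302.88
Leg 2 (038°, 3359 m): east 3359 sin 38° = 2068.01, north 3359 cos 38° = 2646.93
Net displacement: 5292.75 east, 1344.05 north. Direction back to start is (-5292.75, -1344.05): bearing = atan2(-5292.75, -1344.05) mod 360° = 255.75° ≈ 256°.

256°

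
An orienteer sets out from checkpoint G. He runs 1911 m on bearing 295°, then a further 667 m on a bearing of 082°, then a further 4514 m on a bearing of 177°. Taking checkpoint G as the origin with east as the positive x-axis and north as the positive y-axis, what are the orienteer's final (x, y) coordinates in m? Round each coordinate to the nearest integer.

(-835, -3607)

Leg 1 (295°, 1911 m): east 1911 sin 295° = -1731.95, north 1911 cos 295° = 807.62
Leg 2 (082°, 667 m): east 667 sin 82° = 660.51, north 667 cos 82° = 92.83
Leg 3 (177°, 4514 m): east 4514 sin 177° = 236.24, north 4514 cos 177° = -4507.81
Summing: -835.20 m east, -3607.36 m north → (-835, -3607).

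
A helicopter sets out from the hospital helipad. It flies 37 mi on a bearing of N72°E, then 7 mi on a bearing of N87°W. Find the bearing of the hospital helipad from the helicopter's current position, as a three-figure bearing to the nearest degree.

247°

Leg 1 (N72°E, 37 mi): east 37 sin 72° = 35.19, north 37 cos 72° = 11.43
Leg 2 (N87°W, 7 mi): east 7 sin 273° = -6.99, north 7 cos 273° = 0.37
Net displacement: 28.20 east, 11.80 north. Direction back to start is (-28.20, -11.80): bearing = atan2(-28.20, -11.80) mod 360° = 247.29° ≈ 247°.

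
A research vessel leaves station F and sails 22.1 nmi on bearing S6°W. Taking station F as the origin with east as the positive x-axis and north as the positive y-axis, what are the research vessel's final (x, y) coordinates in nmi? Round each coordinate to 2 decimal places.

(-2.31, -21.98)

Leg 1 (S6°W, 22.1 nmi): east 22.1 sin 186° = -2.31, north 22.1 cos 186° = -21.98
Summing: -2.31 nmi east, -21.98 nmi north → (-2.31, -21.98).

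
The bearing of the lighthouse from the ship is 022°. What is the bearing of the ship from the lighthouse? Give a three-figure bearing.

202°

Back-bearing = 022° + 180° = 202°.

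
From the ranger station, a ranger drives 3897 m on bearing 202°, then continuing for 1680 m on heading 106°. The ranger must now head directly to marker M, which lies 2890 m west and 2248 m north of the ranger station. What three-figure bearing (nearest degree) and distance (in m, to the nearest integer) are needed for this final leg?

334°, 7019 m

Leg 1 (202°, 3897 m): east 3897 sin 202° = -1459.84, north 3897 cos 202° = -3613.24
Leg 2 (106°, 1680 m): east 1680 sin 106° = 1614.92, north 1680 cos 106° = -463.07
Current position: (155.08, -4076.31). Target: (-2890, 2248). Remaining: Δeast = -3045.08, Δnorth = 6324.31.
Bearing = atan2(-3045.08, 6324.31) mod 360° = 334.29°; distance = √((-3045.08)² + (6324.31)²) = 7019.213 m.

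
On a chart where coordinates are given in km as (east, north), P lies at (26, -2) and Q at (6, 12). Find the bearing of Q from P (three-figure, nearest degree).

305°

Δeast = 6 − 26 = -20.00; Δnorth = 12 − -2 = 14.00.
Bearing = atan2(Δeast, Δnorth) mod 360° = 304.99° ≈ 305°.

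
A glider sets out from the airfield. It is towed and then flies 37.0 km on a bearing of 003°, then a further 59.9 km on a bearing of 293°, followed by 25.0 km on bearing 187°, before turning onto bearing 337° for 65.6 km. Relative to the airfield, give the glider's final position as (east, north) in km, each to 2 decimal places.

(-81.88, 95.93)

Leg 1 (003°, 37.0 km): east 37.0 sin 3° = 1.94, north 37.0 cos 3° = 36.95
Leg 2 (293°, 59.9 km): east 59.9 sin 293° = -55.14, north 59.9 cos 293° = 23.40
Leg 3 (187°, 25.0 km): east 25.0 sin 187° = -3.05, north 25.0 cos 187° = -24.81
Leg 4 (337°, 65.6 km): east 65.6 sin 337° = -25.63, north 65.6 cos 337° = 60.39
Summing: -81.88 km east, 95.93 km north → (-81.88, 95.93).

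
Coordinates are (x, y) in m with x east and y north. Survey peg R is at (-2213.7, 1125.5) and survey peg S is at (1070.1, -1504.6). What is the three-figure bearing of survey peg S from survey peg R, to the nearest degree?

Δeast = 1070.1 − -2213.7 = 3283.80; Δnorth = -1504.6 − 1125.5 = -2630.10.
Bearing = atan2(Δeast, Δnorth) mod 360° = 128.69° ≈ 129°.

129°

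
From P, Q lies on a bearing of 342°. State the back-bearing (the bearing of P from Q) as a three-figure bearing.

Back-bearing = 342° − 180° = 162°.

162°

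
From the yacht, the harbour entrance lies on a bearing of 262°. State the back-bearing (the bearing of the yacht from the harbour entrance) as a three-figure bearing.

Back-bearing = 262° − 180° = 082°.

082°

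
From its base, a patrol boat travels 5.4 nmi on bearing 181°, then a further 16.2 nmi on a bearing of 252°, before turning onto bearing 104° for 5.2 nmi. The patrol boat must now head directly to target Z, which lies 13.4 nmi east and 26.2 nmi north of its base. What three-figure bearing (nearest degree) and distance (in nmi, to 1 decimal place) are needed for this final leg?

032°, 44.8 nmi

Leg 1 (181°, 5.4 nmi): east 5.4 sin 181° = -0.09, north 5.4 cos 181° = -5.40
Leg 2 (252°, 16.2 nmi): east 16.2 sin 252° = -15.41, north 16.2 cos 252° = -5.01
Leg 3 (104°, 5.2 nmi): east 5.2 sin 104° = 5.05, north 5.2 cos 104° = -1.26
Current position: (-10.46, -11.66). Target: (13.4, 26.2). Remaining: Δeast = 23.86, Δnorth = 37.86.
Bearing = atan2(23.86, 37.86) mod 360° = 32.21°; distance = √((23.86)² + (37.86)²) = 44.752 nmi.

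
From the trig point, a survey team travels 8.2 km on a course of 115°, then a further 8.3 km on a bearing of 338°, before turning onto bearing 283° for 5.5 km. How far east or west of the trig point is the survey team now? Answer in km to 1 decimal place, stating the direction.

Leg 1 (115°, 8.2 km): east 8.2 sin 115° = 7.43, north 8.2 cos 115° = -3.47
Leg 2 (338°, 8.3 km): east 8.3 sin 338° = -3.11, north 8.3 cos 338° = 7.70
Leg 3 (283°, 5.5 km): east 5.5 sin 283° = -5.36, north 5.5 cos 283° = 1.24
Net east component: -1.04 km.

1.0 km west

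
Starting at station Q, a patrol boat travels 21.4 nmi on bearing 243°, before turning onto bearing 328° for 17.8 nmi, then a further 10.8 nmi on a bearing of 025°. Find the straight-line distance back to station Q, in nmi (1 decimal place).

Leg 1 (243°, 21.4 nmi): east 21.4 sin 243° = -19.07, north 21.4 cos 243° = -9.72
Leg 2 (328°, 17.8 nmi): east 17.8 sin 328° = -9.43, north 17.8 cos 328° = 15.10
Leg 3 (025°, 10.8 nmi): east 10.8 sin 25° = 4.56, north 10.8 cos 25° = 9.79
Net: -23.94 east, 15.17 north. Distance = √((-23.94)² + (15.17)²) = 28.337 nmi.

28.3 nmi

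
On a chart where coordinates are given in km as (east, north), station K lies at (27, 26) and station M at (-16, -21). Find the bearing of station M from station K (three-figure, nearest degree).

Δeast = -16 − 27 = -43.00; Δnorth = -21 − 26 = -47.00.
Bearing = atan2(Δeast, Δnorth) mod 360° = 222.46° ≈ 222°.

222°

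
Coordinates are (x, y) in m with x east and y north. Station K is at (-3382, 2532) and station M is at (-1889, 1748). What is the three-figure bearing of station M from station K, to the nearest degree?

118°

Δeast = -1889 − -3382 = 1493.00; Δnorth = 1748 − 2532 = -784.00.
Bearing = atan2(Δeast, Δnorth) mod 360° = 117.70° ≈ 118°.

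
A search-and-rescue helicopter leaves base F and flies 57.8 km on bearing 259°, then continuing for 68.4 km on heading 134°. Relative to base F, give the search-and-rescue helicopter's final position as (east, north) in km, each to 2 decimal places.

(-7.54, -58.54)

Leg 1 (259°, 57.8 km): east 57.8 sin 259° = -56.74, north 57.8 cos 259° = -11.03
Leg 2 (134°, 68.4 km): east 68.4 sin 134° = 49.20, north 68.4 cos 134° = -47.51
Summing: -7.54 km east, -58.54 km north → (-7.54, -58.54).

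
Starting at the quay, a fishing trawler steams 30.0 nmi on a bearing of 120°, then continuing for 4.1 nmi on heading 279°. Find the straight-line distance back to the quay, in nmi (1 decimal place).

Leg 1 (120°, 30.0 nmi): east 30.0 sin 120° = 25.98, north 30.0 cos 120° = -15.00
Leg 2 (279°, 4.1 nmi): east 4.1 sin 279° = -4.05, north 4.1 cos 279° = 0.64
Net: 21.93 east, -14.36 north. Distance = √((21.93)² + (-14.36)²) = 26.214 nmi.

26.2 nmi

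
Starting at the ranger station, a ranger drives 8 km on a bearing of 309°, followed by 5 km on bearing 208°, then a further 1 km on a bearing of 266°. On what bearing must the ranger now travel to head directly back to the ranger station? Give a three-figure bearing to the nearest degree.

093°

Leg 1 (309°, 8 km): east 8 sin 309° = -6.22, north 8 cos 309° = 5.03
Leg 2 (208°, 5 km): east 5 sin 208° = -2.35, north 5 cos 208° = -4.41
Leg 3 (266°, 1 km): east 1 sin 266° = -1.00, north 1 cos 266° = -0.07
Net displacement: -9.56 east, 0.55 north. Direction back to start is (9.56, -0.55): bearing = atan2(9.56, -0.55) mod 360° = 93.29° ≈ 093°.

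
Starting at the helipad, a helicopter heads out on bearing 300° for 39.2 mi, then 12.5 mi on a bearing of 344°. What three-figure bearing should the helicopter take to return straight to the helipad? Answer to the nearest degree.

Leg 1 (300°, 39.2 mi): east 39.2 sin 300° = -33.95, north 39.2 cos 300° = 19.60
Leg 2 (344°, 12.5 mi): east 12.5 sin 344° = -3.45, north 12.5 cos 344° = 12.02
Net displacement: -37.39 east, 31.62 north. Direction back to start is (37.39, -31.62): bearing = atan2(37.39, -31.62) mod 360° = 130.21° ≈ 130°.

130°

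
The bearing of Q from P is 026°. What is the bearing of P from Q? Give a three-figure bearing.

Back-bearing = 026° + 180° = 206°.

206°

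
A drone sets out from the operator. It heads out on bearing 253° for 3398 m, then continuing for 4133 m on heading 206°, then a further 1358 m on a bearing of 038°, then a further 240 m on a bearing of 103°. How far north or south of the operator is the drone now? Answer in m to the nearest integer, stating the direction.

3692 m south

Leg 1 (253°, 3398 m): east 3398 sin 253° = -3249.52, north 3398 cos 253° = -993.48
Leg 2 (206°, 4133 m): east 4133 sin 206° = -1811.79, north 4133 cos 206° = -3714.72
Leg 3 (038°, 1358 m): east 1358 sin 38° = 836.07, north 1358 cos 38° = 1070.12
Leg 4 (103°, 240 m): east 240 sin 103° = 233.85, north 240 cos 103° = -53.99
Net north component: -3692.06 m.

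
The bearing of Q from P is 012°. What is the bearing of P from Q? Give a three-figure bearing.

192°

Back-bearing = 012° + 180° = 192°.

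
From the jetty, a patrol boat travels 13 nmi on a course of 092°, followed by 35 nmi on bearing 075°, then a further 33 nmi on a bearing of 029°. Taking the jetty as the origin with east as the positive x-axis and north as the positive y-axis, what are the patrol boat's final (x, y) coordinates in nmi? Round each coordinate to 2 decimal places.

(62.80, 37.47)

Leg 1 (092°, 13 nmi): east 13 sin 92° = 12.99, north 13 cos 92° = -0.45
Leg 2 (075°, 35 nmi): east 35 sin 75° = 33.81, north 35 cos 75° = 9.06
Leg 3 (029°, 33 nmi): east 33 sin 29° = 16.00, north 33 cos 29° = 28.86
Summing: 62.80 nmi east, 37.47 nmi north → (62.80, 37.47).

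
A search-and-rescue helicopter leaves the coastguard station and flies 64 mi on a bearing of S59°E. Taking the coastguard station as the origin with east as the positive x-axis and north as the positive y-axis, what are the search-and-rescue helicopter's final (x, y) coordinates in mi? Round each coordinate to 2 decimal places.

(54.86, -32.96)

Leg 1 (S59°E, 64 mi): east 64 sin 121° = 54.86, north 64 cos 121° = -32.96
Summing: 54.86 mi east, -32.96 mi north → (54.86, -32.96).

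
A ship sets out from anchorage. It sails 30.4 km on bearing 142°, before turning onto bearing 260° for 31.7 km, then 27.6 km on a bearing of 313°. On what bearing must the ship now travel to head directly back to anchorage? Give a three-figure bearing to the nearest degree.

072°

Leg 1 (142°, 30.4 km): east 30.4 sin 142° = 18.72, north 30.4 cos 142° = -23.96
Leg 2 (260°, 31.7 km): east 31.7 sin 260° = -31.22, north 31.7 cos 260° = -5.50
Leg 3 (313°, 27.6 km): east 27.6 sin 313° = -20.19, north 27.6 cos 313° = 18.82
Net displacement: -32.69 east, -10.64 north. Direction back to start is (32.69, 10.64): bearing = atan2(32.69, 10.64) mod 360° = 71.97° ≈ 072°.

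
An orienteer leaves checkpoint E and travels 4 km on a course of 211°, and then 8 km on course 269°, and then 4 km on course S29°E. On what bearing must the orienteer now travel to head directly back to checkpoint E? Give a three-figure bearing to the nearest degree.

Leg 1 (211°, 4 km): east 4 sin 211° = -2.06, north 4 cos 211° = -3.43
Leg 2 (269°, 8 km): east 8 sin 269° = -8.00, north 8 cos 269° = -0.14
Leg 3 (S29°E, 4 km): east 4 sin 151° = 1.94, north 4 cos 151° = -3.50
Net displacement: -8.12 east, -7.07 north. Direction back to start is (8.12, 7.07): bearing = atan2(8.12, 7.07) mod 360° = 48.97° ≈ 049°.

049°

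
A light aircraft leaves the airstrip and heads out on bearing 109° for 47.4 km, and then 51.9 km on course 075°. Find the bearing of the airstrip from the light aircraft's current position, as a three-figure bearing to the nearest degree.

Leg 1 (109°, 47.4 km): east 47.4 sin 109° = 44.82, north 47.4 cos 109° = -15.43
Leg 2 (075°, 51.9 km): east 51.9 sin 75° = 50.13, north 51.9 cos 75° = 13.43
Net displacement: 94.95 east, -2.00 north. Direction back to start is (-94.95, 2.00): bearing = atan2(-94.95, 2.00) mod 360° = 271.21° ≈ 271°.

271°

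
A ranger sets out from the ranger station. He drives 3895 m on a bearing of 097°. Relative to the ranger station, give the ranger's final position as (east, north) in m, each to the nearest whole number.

(3866, -475)

Leg 1 (097°, 3895 m): east 3895 sin 97° = 3865.97, north 3895 cos 97° = -474.68
Summing: 3865.97 m east, -474.68 m north → (3866, -475).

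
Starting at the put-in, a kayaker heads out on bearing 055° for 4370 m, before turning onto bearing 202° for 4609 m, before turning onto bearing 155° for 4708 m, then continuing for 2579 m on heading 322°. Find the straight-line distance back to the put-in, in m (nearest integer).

Leg 1 (055°, 4370 m): east 4370 sin 55° = 3579.69, north 4370 cos 55° = 2506.53
Leg 2 (202°, 4609 m): east 4609 sin 202° = -1726.56, north 4609 cos 202° = -4273.39
Leg 3 (155°, 4708 m): east 4708 sin 155° = 1989.69, north 4708 cos 155° = -4266.90
Leg 4 (322°, 2579 m): east 2579 sin 322° = -1587.79, north 2579 cos 322° = 2032.28
Net: 2255.03 east, -4001.48 north. Distance = √((2255.03)² + (-4001.48)²) = 4593.145 m.

4593 m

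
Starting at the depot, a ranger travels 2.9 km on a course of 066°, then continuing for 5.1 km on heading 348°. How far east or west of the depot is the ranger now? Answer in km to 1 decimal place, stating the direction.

1.6 km east

Leg 1 (066°, 2.9 km): east 2.9 sin 66° = 2.65, north 2.9 cos 66° = 1.18
Leg 2 (348°, 5.1 km): east 5.1 sin 348° = -1.06, north 5.1 cos 348° = 4.99
Net east component: 1.59 km.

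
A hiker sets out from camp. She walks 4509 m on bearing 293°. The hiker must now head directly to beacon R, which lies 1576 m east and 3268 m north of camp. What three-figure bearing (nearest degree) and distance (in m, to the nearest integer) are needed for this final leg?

075°, 5921 m

Leg 1 (293°, 4509 m): east 4509 sin 293° = -4150.56, north 4509 cos 293° = 1761.81
Current position: (-4150.56, 1761.81). Target: (1576, 3268). Remaining: Δeast = 5726.56, Δnorth = 1506.19.
Bearing = atan2(5726.56, 1506.19) mod 360° = 75.26°; distance = √((5726.56)² + (1506.19)²) = 5921.323 m.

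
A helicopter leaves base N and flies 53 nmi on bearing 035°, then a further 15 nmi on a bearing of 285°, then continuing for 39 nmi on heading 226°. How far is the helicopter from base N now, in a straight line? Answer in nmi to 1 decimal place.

Leg 1 (035°, 53 nmi): east 53 sin 35° = 30.40, north 53 cos 35° = 43.42
Leg 2 (285°, 15 nmi): east 15 sin 285° = -14.49, north 15 cos 285° = 3.88
Leg 3 (226°, 39 nmi): east 39 sin 226° = -28.05, north 39 cos 226° = -27.09
Net: -12.14 east, 20.21 north. Distance = √((-12.14)² + (20.21)²) = 23.574 nmi.

23.6 nmi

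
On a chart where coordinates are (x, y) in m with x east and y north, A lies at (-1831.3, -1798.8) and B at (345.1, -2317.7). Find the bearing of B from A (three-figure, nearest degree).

103°

Δeast = 345.1 − -1831.3 = 2176.40; Δnorth = -2317.7 − -1798.8 = -518.90.
Bearing = atan2(Δeast, Δnorth) mod 360° = 103.41° ≈ 103°.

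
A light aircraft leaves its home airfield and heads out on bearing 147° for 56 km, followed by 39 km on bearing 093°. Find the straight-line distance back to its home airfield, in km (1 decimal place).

85.0 km

Leg 1 (147°, 56 km): east 56 sin 147° = 30.50, north 56 cos 147° = -46.97
Leg 2 (093°, 39 km): east 39 sin 93° = 38.95, north 39 cos 93° = -2.04
Net: 69.45 east, -49.01 north. Distance = √((69.45)² + (-49.01)²) = 84.997 km.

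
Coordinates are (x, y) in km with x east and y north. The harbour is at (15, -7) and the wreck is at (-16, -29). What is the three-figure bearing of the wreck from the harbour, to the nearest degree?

235°

Δeast = -16 − 15 = -31.00; Δnorth = -29 − -7 = -22.00.
Bearing = atan2(Δeast, Δnorth) mod 360° = 234.64° ≈ 235°.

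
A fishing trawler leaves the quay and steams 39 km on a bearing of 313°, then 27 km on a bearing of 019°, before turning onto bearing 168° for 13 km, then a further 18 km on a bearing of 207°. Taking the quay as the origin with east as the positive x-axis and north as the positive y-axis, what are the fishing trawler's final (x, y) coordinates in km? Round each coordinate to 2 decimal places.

Leg 1 (313°, 39 km): east 39 sin 313° = -28.52, north 39 cos 313° = 26.60
Leg 2 (019°, 27 km): east 27 sin 19° = 8.79, north 27 cos 19° = 25.53
Leg 3 (168°, 13 km): east 13 sin 168° = 2.70, north 13 cos 168° = -12.72
Leg 4 (207°, 18 km): east 18 sin 207° = -8.17, north 18 cos 207° = -16.04
Summing: -25.20 km east, 23.37 km north → (-25.20, 23.37).

(-25.20, 23.37)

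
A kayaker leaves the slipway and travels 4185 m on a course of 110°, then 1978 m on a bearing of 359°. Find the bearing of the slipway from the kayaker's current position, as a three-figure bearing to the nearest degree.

262°

Leg 1 (110°, 4185 m): east 4185 sin 110° = 3932.61, north 4185 cos 110° = -1431.35
Leg 2 (359°, 1978 m): east 1978 sin 359° = -34.52, north 1978 cos 359° = 1977.70
Net displacement: 3898.09 east, 546.34 north. Direction back to start is (-3898.09, -546.34): bearing = atan2(-3898.09, -546.34) mod 360° = 262.02° ≈ 262°.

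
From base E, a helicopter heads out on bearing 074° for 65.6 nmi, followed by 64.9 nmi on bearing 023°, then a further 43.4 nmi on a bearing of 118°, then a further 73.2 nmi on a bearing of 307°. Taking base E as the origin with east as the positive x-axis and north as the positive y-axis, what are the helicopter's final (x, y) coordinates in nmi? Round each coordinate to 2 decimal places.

Leg 1 (074°, 65.6 nmi): east 65.6 sin 74° = 63.06, north 65.6 cos 74° = 18.08
Leg 2 (023°, 64.9 nmi): east 64.9 sin 23° = 25.36, north 64.9 cos 23° = 59.74
Leg 3 (118°, 43.4 nmi): east 43.4 sin 118° = 38.32, north 43.4 cos 118° = -20.38
Leg 4 (307°, 73.2 nmi): east 73.2 sin 307° = -58.46, north 73.2 cos 307° = 44.05
Summing: 68.28 nmi east, 101.50 nmi north → (68.28, 101.50).

(68.28, 101.50)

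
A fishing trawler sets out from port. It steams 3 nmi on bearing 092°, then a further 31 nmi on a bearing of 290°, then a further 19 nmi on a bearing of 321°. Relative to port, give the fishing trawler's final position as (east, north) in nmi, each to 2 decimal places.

Leg 1 (092°, 3 nmi): east 3 sin 92° = 3.00, north 3 cos 92° = -0.10
Leg 2 (290°, 31 nmi): east 31 sin 290° = -29.13, north 31 cos 290° = 10.60
Leg 3 (321°, 19 nmi): east 19 sin 321° = -11.96, north 19 cos 321° = 14.77
Summing: -38.09 nmi east, 25.26 nmi north → (-38.09, 25.26).

(-38.09, 25.26)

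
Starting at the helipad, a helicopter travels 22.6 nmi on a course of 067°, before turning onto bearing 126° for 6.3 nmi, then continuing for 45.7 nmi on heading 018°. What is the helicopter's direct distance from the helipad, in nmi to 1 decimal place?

63.0 nmi

Leg 1 (067°, 22.6 nmi): east 22.6 sin 67° = 20.80, north 22.6 cos 67° = 8.83
Leg 2 (126°, 6.3 nmi): east 6.3 sin 126° = 5.10, north 6.3 cos 126° = -3.70
Leg 3 (018°, 45.7 nmi): east 45.7 sin 18° = 14.12, north 45.7 cos 18° = 43.46
Net: 40.02 east, 48.59 north. Distance = √((40.02)² + (48.59)²) = 62.951 nmi.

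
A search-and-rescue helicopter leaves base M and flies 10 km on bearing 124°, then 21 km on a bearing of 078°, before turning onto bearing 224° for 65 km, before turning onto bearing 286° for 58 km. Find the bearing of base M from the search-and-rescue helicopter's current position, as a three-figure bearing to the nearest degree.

Leg 1 (124°, 10 km): east 10 sin 124° = 8.29, north 10 cos 124° = -5.59
Leg 2 (078°, 21 km): east 21 sin 78° = 20.54, north 21 cos 78° = 4.37
Leg 3 (224°, 65 km): east 65 sin 224° = -45.15, north 65 cos 224° = -46.76
Leg 4 (286°, 58 km): east 58 sin 286° = -55.75, north 58 cos 286° = 15.99
Net displacement: -72.07 east, -32.00 north. Direction back to start is (72.07, 32.00): bearing = atan2(72.07, 32.00) mod 360° = 66.06° ≈ 066°.

066°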